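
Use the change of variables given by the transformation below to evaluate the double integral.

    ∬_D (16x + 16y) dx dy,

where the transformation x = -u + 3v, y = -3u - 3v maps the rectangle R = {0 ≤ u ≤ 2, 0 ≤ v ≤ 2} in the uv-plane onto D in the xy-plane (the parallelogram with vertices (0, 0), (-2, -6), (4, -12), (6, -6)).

Compute the Jacobian determinant of (x, y) with respect to (u, v):

    ∂(x,y)/∂(u,v) = | -1  3 | = (-1)(-3) - (3)(-3) = 12.
                   | -3  -3 |

Its absolute value is |J| = 12 (the area scaling factor).

Substituting x = -u + 3v, y = -3u - 3v into the integrand,

    16x + 16y → -64u,

so the integral becomes

    ∬_R (-64u) · |J| du dv = ∫_0^2 ∫_0^2 (-768u) dv du.

Inner (v): -1536u.
Outer (u): -3072.

Therefore ∬_D (16x + 16y) dx dy = -3072.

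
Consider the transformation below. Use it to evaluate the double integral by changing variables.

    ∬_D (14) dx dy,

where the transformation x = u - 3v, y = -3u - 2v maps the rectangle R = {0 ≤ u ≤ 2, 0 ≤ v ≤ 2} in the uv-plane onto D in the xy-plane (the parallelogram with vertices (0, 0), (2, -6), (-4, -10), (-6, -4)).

Compute the Jacobian determinant of (x, y) with respect to (u, v):

    ∂(x,y)/∂(u,v) = | 1  -3 | = (1)(-2) - (-3)(-3) = -11.
                   | -3  -2 |

Its absolute value is |J| = 11 (the area scaling factor).

Substituting x = u - 3v, y = -3u - 2v into the integrand,

    14 → 14,

so the integral becomes

    ∬_R (14) · |J| du dv = ∫_0^2 ∫_0^2 (154) dv du.

Inner (v): 308.
Outer (u): 616.

Therefore ∬_D (14) dx dy = 616.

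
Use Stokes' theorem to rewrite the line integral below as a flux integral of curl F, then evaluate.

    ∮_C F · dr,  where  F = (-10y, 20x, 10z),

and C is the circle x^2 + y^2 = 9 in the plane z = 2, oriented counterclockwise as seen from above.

Let S be the flat disk x^2 + y^2 ≤ 9 in the plane z = 2, with upward unit normal n̂ = ẑ. By Stokes' theorem,

    ∮_C F · dr = ∬_S (∇ × F) · n̂ dS = ∬_D (curl F)_z dA,

where D is the disk x^2 + y^2 ≤ 9.

Compute the curl of F = (-10y, 20x, 10z):
    (∇ × F)_x = ∂F_z/∂y - ∂F_y/∂z = 0,
    (∇ × F)_y = ∂F_x/∂z - ∂F_z/∂x = 0,
    (∇ × F)_z = ∂F_y/∂x - ∂F_x/∂y = 30.

On z = 2, (curl F)_z = 30.

Convert to polar (x = r cos θ, y = r sin θ, dA = r dr dθ); the integrand becomes 30, so

    ∬_D (curl F)_z dA = ∫_0^{2π} ∫_0^{3} (30) · r dr dθ.

Inner (r from 0 to 3): 135.
Outer (θ from 0 to 2π): 270π.

Therefore ∮_C F · dr = 270π.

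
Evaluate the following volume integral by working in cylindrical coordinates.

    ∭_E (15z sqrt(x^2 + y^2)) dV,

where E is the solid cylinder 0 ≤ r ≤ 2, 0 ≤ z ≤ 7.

In cylindrical coordinates, x = r cos(θ), y = r sin(θ), z = z, and dV = r dr dθ dz.

The integrand becomes 15r z, so

    ∭_E (15z sqrt(x^2 + y^2)) dV = ∫_{0}^{2π} ∫_{0}^{2} ∫_{0}^{7} (15r z) · r dz dr dθ.

Inner (z): 735r^2/2.
Middle (r from 0 to 2): 980.
Outer (θ): 1960π.

Therefore the triple integral equals 1960π.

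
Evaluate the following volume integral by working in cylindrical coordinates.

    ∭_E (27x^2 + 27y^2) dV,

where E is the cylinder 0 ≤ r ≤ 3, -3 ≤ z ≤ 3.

In cylindrical coordinates, x = r cos(θ), y = r sin(θ), z = z, and dV = r dr dθ dz.

The integrand becomes 27r^2, so

    ∭_E (27x^2 + 27y^2) dV = ∫_{0}^{2π} ∫_{0}^{3} ∫_{-3}^{3} (27r^2) · r dz dr dθ.

Inner (z): 162r^3.
Middle (r from 0 to 3): 6561/2.
Outer (θ): 6561π.

Therefore the triple integral equals 6561π.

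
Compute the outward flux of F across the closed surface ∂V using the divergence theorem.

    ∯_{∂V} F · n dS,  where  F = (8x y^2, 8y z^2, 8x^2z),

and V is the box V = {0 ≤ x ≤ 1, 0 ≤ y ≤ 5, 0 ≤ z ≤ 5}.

By the divergence theorem,

    ∯_{∂V} F · n dS = ∭_V (∇ · F) dV.

Compute the divergence:
    ∇ · F = ∂F_x/∂x + ∂F_y/∂y + ∂F_z/∂z = 8y^2 + 8z^2 + 8x^2 = 8x^2 + 8y^2 + 8z^2.

V is a rectangular box, so dV = dx dy dz with 0 ≤ x ≤ 1, 0 ≤ y ≤ 5, 0 ≤ z ≤ 5.

Integrate (8x^2 + 8y^2 + 8z^2) over V as an iterated integral:

    ∭_V (∇·F) dV = ∫_0^{1} ∫_0^{5} ∫_0^{5} (8x^2 + 8y^2 + 8z^2) dz dy dx.

Inner (z from 0 to 5): 40x^2 + 40y^2 + 1000/3.
Middle (y from 0 to 5): 200x^2 + 10000/3.
Outer (x from 0 to 1): 3400.

Therefore ∯_{∂V} F · n dS = 3400.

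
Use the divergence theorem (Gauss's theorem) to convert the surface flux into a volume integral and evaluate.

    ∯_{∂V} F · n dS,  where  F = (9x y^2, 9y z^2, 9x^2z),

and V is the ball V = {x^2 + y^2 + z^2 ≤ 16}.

By the divergence theorem,

    ∯_{∂V} F · n dS = ∭_V (∇ · F) dV.

Compute the divergence:
    ∇ · F = ∂F_x/∂x + ∂F_y/∂y + ∂F_z/∂z = 9y^2 + 9z^2 + 9x^2 = 9x^2 + 9y^2 + 9z^2.

In spherical coordinates, x = ρ sin(φ) cos(θ), y = ρ sin(φ) sin(θ), z = ρ cos(φ), dV = ρ^2 sin(φ) dρ dφ dθ, with 0 ≤ ρ ≤ 4, 0 ≤ φ ≤ π, 0 ≤ θ ≤ 2π.

The integrand, after substitution and multiplying by the volume element, becomes (9ρ^2) · ρ^2 sin(φ), so

    ∭_V (∇·F) dV = ∫_0^{2π} ∫_0^{π} ∫_0^{4} (9ρ^2) · ρ^2 sin(φ) dρ dφ dθ.

Inner (ρ from 0 to 4): 9216sin(φ)/5.
Middle (φ from 0 to π): 18432/5.
Outer (θ from 0 to 2π): 36864π/5.

Therefore ∯_{∂V} F · n dS = 36864π/5.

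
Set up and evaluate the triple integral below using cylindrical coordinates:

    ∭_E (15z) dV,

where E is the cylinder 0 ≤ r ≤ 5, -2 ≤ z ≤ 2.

In cylindrical coordinates, x = r cos(θ), y = r sin(θ), z = z, and dV = r dr dθ dz.

The integrand becomes 15z, so

    ∭_E (15z) dV = ∫_{0}^{2π} ∫_{0}^{5} ∫_{-2}^{2} (15z) · r dz dr dθ.

Inner (z): 0.
Middle (r from 0 to 5): 0.
Outer (θ): 0.

Therefore the triple integral equals 0.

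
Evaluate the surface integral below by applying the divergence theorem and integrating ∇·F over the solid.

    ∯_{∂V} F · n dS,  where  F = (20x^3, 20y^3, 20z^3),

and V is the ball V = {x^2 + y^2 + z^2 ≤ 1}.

By the divergence theorem,

    ∯_{∂V} F · n dS = ∭_V (∇ · F) dV.

Compute the divergence:
    ∇ · F = ∂F_x/∂x + ∂F_y/∂y + ∂F_z/∂z = 60x^2 + 60y^2 + 60z^2.

In spherical coordinates, x = ρ sin(φ) cos(θ), y = ρ sin(φ) sin(θ), z = ρ cos(φ), dV = ρ^2 sin(φ) dρ dφ dθ, with 0 ≤ ρ ≤ 1, 0 ≤ φ ≤ π, 0 ≤ θ ≤ 2π.

The integrand, after substitution and multiplying by the volume element, becomes (60ρ^2) · ρ^2 sin(φ), so

    ∭_V (∇·F) dV = ∫_0^{2π} ∫_0^{π} ∫_0^{1} (60ρ^2) · ρ^2 sin(φ) dρ dφ dθ.

Inner (ρ from 0 to 1): 12sin(φ).
Middle (φ from 0 to π): 24.
Outer (θ from 0 to 2π): 48π.

Therefore ∯_{∂V} F · n dS = 48π.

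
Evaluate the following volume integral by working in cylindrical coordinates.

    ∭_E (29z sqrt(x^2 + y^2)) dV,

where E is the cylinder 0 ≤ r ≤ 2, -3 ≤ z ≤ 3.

In cylindrical coordinates, x = r cos(θ), y = r sin(θ), z = z, and dV = r dr dθ dz.

The integrand becomes 29r z, so

    ∭_E (29z sqrt(x^2 + y^2)) dV = ∫_{0}^{2π} ∫_{0}^{2} ∫_{-3}^{3} (29r z) · r dz dr dθ.

Inner (z): 0.
Middle (r from 0 to 2): 0.
Outer (θ): 0.

Therefore the triple integral equals 0.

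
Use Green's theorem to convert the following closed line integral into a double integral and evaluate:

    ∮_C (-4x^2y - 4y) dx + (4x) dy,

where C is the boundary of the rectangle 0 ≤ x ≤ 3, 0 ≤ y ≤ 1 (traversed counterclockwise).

Green's theorem converts the closed line integral into a double integral over the enclosed region D:

    ∮_C P dx + Q dy = ∬_D (∂Q/∂x - ∂P/∂y) dA.

Here P = -4x^2y - 4y, Q = 4x, so

    ∂Q/∂x = 4,    ∂P/∂y = -4x^2 - 4,
    ∂Q/∂x - ∂P/∂y = 4x^2 + 8.

D is the region 0 ≤ x ≤ 3, 0 ≤ y ≤ 1. Evaluating the double integral:

    ∬_D (4x^2 + 8) dA = ∫_0^{3} ∫_0^{1} (4x^2 + 8) dy dx.

Inner (y from 0 to 1): 4x^2 + 8.
Outer (x from 0 to 3): 60.

Therefore ∮_C P dx + Q dy = 60.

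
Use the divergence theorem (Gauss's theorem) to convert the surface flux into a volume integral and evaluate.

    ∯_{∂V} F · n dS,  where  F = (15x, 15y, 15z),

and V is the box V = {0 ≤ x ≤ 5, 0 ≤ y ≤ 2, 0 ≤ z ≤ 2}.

By the divergence theorem,

    ∯_{∂V} F · n dS = ∭_V (∇ · F) dV.

Compute the divergence:
    ∇ · F = ∂F_x/∂x + ∂F_y/∂y + ∂F_z/∂z = 15 + 15 + 15 = 45.

V is a rectangular box, so dV = dx dy dz with 0 ≤ x ≤ 5, 0 ≤ y ≤ 2, 0 ≤ z ≤ 2.

Integrate (45) over V as an iterated integral:

    ∭_V (∇·F) dV = ∫_0^{5} ∫_0^{2} ∫_0^{2} (45) dz dy dx.

Inner (z from 0 to 2): 90.
Middle (y from 0 to 2): 180.
Outer (x from 0 to 5): 900.

Therefore ∯_{∂V} F · n dS = 900.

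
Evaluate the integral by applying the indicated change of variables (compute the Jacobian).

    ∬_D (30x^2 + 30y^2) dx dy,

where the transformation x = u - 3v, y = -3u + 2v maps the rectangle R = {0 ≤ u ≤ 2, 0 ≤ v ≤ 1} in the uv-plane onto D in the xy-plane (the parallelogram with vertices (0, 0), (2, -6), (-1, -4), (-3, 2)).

Compute the Jacobian determinant of (x, y) with respect to (u, v):

    ∂(x,y)/∂(u,v) = | 1  -3 | = (1)(2) - (-3)(-3) = -7.
                   | -3  2 |

Its absolute value is |J| = 7 (the area scaling factor).

Substituting x = u - 3v, y = -3u + 2v into the integrand,

    30x^2 + 30y^2 → 300u^2 - 540u v + 390v^2,

so the integral becomes

    ∬_R (300u^2 - 540u v + 390v^2) · |J| du dv = ∫_0^2 ∫_0^1 (2100u^2 - 3780u v + 2730v^2) dv du.

Inner (v): 2100u^2 - 1890u + 910.
Outer (u): 3640.

Therefore ∬_D (30x^2 + 30y^2) dx dy = 3640.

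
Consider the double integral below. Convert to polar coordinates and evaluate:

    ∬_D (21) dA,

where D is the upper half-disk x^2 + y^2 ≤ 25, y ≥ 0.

The region D is 0 ≤ r ≤ 5, 0 ≤ θ ≤ π in polar coordinates, where x = r cos(θ), y = r sin(θ), and dA = r dr dθ.

Under the substitution, the integrand becomes 21, so

    ∬_D (21) dA = ∫_{0}^{π} ∫_{0}^{5} (21) · r dr dθ.

Inner integral (in r): ∫_{0}^{5} (21) · r dr = 525/2.

Outer integral (in θ): ∫_{0}^{π} (525/2) dθ = 525π/2.

Therefore ∬_D (21) dA = 525π/2.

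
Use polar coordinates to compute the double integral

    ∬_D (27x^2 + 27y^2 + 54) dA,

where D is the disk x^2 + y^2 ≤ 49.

The region D is 0 ≤ r ≤ 7, 0 ≤ θ ≤ 2π in polar coordinates, where x = r cos(θ), y = r sin(θ), and dA = r dr dθ.

Under the substitution, the integrand becomes 27r^2 + 54, so

    ∬_D (27x^2 + 27y^2 + 54) dA = ∫_{0}^{2π} ∫_{0}^{7} (27r^2 + 54) · r dr dθ.

Inner integral (in r): ∫_{0}^{7} (27r^2 + 54) · r dr = 70119/4.

Outer integral (in θ): ∫_{0}^{2π} (70119/4) dθ = 70119π/2.

Therefore ∬_D (27x^2 + 27y^2 + 54) dA = 70119π/2.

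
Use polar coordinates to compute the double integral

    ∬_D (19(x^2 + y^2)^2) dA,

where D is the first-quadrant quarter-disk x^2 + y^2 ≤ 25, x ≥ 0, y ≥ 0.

The region D is 0 ≤ r ≤ 5, 0 ≤ θ ≤ π/2 in polar coordinates, where x = r cos(θ), y = r sin(θ), and dA = r dr dθ.

Under the substitution, the integrand becomes 19r^4, so

    ∬_D (19(x^2 + y^2)^2) dA = ∫_{0}^{π/2} ∫_{0}^{5} (19r^4) · r dr dθ.

Inner integral (in r): ∫_{0}^{5} (19r^4) · r dr = 296875/6.

Outer integral (in θ): ∫_{0}^{π/2} (296875/6) dθ = 296875π/12.

Therefore ∬_D (19(x^2 + y^2)^2) dA = 296875π/12.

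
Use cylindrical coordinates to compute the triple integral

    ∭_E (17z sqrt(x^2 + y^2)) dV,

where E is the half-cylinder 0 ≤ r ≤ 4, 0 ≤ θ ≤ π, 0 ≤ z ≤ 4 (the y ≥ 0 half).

In cylindrical coordinates, x = r cos(θ), y = r sin(θ), z = z, and dV = r dr dθ dz.

The integrand becomes 17r z, so

    ∭_E (17z sqrt(x^2 + y^2)) dV = ∫_{0}^{π} ∫_{0}^{4} ∫_{0}^{4} (17r z) · r dz dr dθ.

Inner (z): 136r^2.
Middle (r from 0 to 4): 8704/3.
Outer (θ): 8704π/3.

Therefore the triple integral equals 8704π/3.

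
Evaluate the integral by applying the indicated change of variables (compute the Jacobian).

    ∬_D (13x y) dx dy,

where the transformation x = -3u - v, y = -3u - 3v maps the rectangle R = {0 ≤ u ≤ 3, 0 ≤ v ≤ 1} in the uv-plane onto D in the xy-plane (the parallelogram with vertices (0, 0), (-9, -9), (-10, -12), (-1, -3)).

Compute the Jacobian determinant of (x, y) with respect to (u, v):

    ∂(x,y)/∂(u,v) = | -3  -1 | = (-3)(-3) - (-1)(-3) = 6.
                   | -3  -3 |

Its absolute value is |J| = 6 (the area scaling factor).

Substituting x = -3u - v, y = -3u - 3v into the integrand,

    13x y → 117u^2 + 156u v + 39v^2,

so the integral becomes

    ∬_R (117u^2 + 156u v + 39v^2) · |J| du dv = ∫_0^3 ∫_0^1 (702u^2 + 936u v + 234v^2) dv du.

Inner (v): 702u^2 + 468u + 78.
Outer (u): 8658.

Therefore ∬_D (13x y) dx dy = 8658.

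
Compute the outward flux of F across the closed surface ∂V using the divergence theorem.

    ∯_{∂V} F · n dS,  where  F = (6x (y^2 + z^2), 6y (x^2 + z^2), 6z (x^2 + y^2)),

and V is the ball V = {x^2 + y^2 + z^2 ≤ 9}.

By the divergence theorem,

    ∯_{∂V} F · n dS = ∭_V (∇ · F) dV.

Compute the divergence:
    ∇ · F = ∂F_x/∂x + ∂F_y/∂y + ∂F_z/∂z = 6y^2 + 6z^2 + 6x^2 + 6z^2 + 6x^2 + 6y^2 = 12x^2 + 12y^2 + 12z^2.

In spherical coordinates, x = ρ sin(φ) cos(θ), y = ρ sin(φ) sin(θ), z = ρ cos(φ), dV = ρ^2 sin(φ) dρ dφ dθ, with 0 ≤ ρ ≤ 3, 0 ≤ φ ≤ π, 0 ≤ θ ≤ 2π.

The integrand, after substitution and multiplying by the volume element, becomes (12ρ^2) · ρ^2 sin(φ), so

    ∭_V (∇·F) dV = ∫_0^{2π} ∫_0^{π} ∫_0^{3} (12ρ^2) · ρ^2 sin(φ) dρ dφ dθ.

Inner (ρ from 0 to 3): 2916sin(φ)/5.
Middle (φ from 0 to π): 5832/5.
Outer (θ from 0 to 2π): 11664π/5.

Therefore ∯_{∂V} F · n dS = 11664π/5.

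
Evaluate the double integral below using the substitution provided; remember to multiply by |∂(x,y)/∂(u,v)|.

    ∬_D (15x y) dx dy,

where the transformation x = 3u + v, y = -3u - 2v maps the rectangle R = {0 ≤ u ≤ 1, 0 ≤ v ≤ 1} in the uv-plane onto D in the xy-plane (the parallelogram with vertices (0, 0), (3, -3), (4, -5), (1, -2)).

Compute the Jacobian determinant of (x, y) with respect to (u, v):

    ∂(x,y)/∂(u,v) = | 3  1 | = (3)(-2) - (1)(-3) = -3.
                   | -3  -2 |

Its absolute value is |J| = 3 (the area scaling factor).

Substituting x = 3u + v, y = -3u - 2v into the integrand,

    15x y → -135u^2 - 135u v - 30v^2,

so the integral becomes

    ∬_R (-135u^2 - 135u v - 30v^2) · |J| du dv = ∫_0^1 ∫_0^1 (-405u^2 - 405u v - 90v^2) dv du.

Inner (v): -405u^2 - 405u/2 - 30.
Outer (u): -1065/4.

Therefore ∬_D (15x y) dx dy = -1065/4.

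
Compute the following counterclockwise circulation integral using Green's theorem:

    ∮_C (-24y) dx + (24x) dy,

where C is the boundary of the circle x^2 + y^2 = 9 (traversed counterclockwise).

Green's theorem converts the closed line integral into a double integral over the enclosed region D:

    ∮_C P dx + Q dy = ∬_D (∂Q/∂x - ∂P/∂y) dA.

Here P = -24y, Q = 24x, so

    ∂Q/∂x = 24,    ∂P/∂y = -24,
    ∂Q/∂x - ∂P/∂y = 48.

D is the region x^2 + y^2 ≤ 9. Evaluating the double integral:

In polar coordinates (x = r cos θ, y = r sin θ, dA = r dr dθ) the integrand becomes 48, so

    ∬_D (48) dA = ∫_0^{2π} ∫_0^{3} (48) · r dr dθ.

Inner (r from 0 to 3): 216.
Outer (θ from 0 to 2π): 432π.

Therefore ∮_C P dx + Q dy = 432π.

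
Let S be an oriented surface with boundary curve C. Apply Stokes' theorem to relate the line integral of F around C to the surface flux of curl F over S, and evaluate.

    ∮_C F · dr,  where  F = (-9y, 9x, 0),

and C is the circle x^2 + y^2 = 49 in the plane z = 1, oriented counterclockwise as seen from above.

Let S be the flat disk x^2 + y^2 ≤ 49 in the plane z = 1, with upward unit normal n̂ = ẑ. By Stokes' theorem,

    ∮_C F · dr = ∬_S (∇ × F) · n̂ dS = ∬_D (curl F)_z dA,

where D is the disk x^2 + y^2 ≤ 49.

Compute the curl of F = (-9y, 9x, 0):
    (∇ × F)_x = ∂F_z/∂y - ∂F_y/∂z = 0,
    (∇ × F)_y = ∂F_x/∂z - ∂F_z/∂x = 0,
    (∇ × F)_z = ∂F_y/∂x - ∂F_x/∂y = 18.

On z = 1, (curl F)_z = 18.

Convert to polar (x = r cos θ, y = r sin θ, dA = r dr dθ); the integrand becomes 18, so

    ∬_D (curl F)_z dA = ∫_0^{2π} ∫_0^{7} (18) · r dr dθ.

Inner (r from 0 to 7): 441.
Outer (θ from 0 to 2π): 882π.

Therefore ∮_C F · dr = 882π.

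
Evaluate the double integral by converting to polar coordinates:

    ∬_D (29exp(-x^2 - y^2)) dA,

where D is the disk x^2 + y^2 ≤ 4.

The region D is 0 ≤ r ≤ 2, 0 ≤ θ ≤ 2π in polar coordinates, where x = r cos(θ), y = r sin(θ), and dA = r dr dθ.

Under the substitution, the integrand becomes 29exp(-r^2), so

    ∬_D (29exp(-x^2 - y^2)) dA = ∫_{0}^{2π} ∫_{0}^{2} (29exp(-r^2)) · r dr dθ.

Inner integral (in r): ∫_{0}^{2} (29exp(-r^2)) · r dr = 29/2 - 29exp(-4)/2.

Outer integral (in θ): ∫_{0}^{2π} (29/2 - 29exp(-4)/2) dθ = -29π exp(-4) + 29π.

Therefore ∬_D (29exp(-x^2 - y^2)) dA = -29π exp(-4) + 29π.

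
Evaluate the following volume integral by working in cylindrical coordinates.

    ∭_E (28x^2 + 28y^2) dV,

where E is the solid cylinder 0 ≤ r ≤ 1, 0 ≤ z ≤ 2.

In cylindrical coordinates, x = r cos(θ), y = r sin(θ), z = z, and dV = r dr dθ dz.

The integrand becomes 28r^2, so

    ∭_E (28x^2 + 28y^2) dV = ∫_{0}^{2π} ∫_{0}^{1} ∫_{0}^{2} (28r^2) · r dz dr dθ.

Inner (z): 56r^3.
Middle (r from 0 to 1): 14.
Outer (θ): 28π.

Therefore the triple integral equals 28π.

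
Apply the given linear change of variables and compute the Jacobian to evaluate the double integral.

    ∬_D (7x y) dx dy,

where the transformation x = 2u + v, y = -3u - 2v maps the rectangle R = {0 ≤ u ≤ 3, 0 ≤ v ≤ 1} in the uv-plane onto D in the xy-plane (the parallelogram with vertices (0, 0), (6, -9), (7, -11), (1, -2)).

Compute the Jacobian determinant of (x, y) with respect to (u, v):

    ∂(x,y)/∂(u,v) = | 2  1 | = (2)(-2) - (1)(-3) = -1.
                   | -3  -2 |

Its absolute value is |J| = 1 (the area scaling factor).

Substituting x = 2u + v, y = -3u - 2v into the integrand,

    7x y → -42u^2 - 49u v - 14v^2,

so the integral becomes

    ∬_R (-42u^2 - 49u v - 14v^2) · |J| du dv = ∫_0^3 ∫_0^1 (-42u^2 - 49u v - 14v^2) dv du.

Inner (v): -42u^2 - 49u/2 - 14/3.
Outer (u): -2009/4.

Therefore ∬_D (7x y) dx dy = -2009/4.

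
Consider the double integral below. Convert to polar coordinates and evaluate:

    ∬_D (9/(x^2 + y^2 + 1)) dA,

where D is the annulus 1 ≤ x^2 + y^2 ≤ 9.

The region D is 1 ≤ r ≤ 3, 0 ≤ θ ≤ 2π in polar coordinates, where x = r cos(θ), y = r sin(θ), and dA = r dr dθ.

Under the substitution, the integrand becomes 9/(r^2 + 1), so

    ∬_D (9/(x^2 + y^2 + 1)) dA = ∫_{0}^{2π} ∫_{1}^{3} (9/(r^2 + 1)) · r dr dθ.

Inner integral (in r): ∫_{1}^{3} (9/(r^2 + 1)) · r dr = 9log(5)/2.

Outer integral (in θ): ∫_{0}^{2π} (9log(5)/2) dθ = 9π log(5).

Therefore ∬_D (9/(x^2 + y^2 + 1)) dA = 9π log(5).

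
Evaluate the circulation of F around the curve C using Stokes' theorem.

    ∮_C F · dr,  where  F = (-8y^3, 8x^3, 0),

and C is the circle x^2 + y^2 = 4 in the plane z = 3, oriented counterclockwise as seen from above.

Let S be the flat disk x^2 + y^2 ≤ 4 in the plane z = 3, with upward unit normal n̂ = ẑ. By Stokes' theorem,

    ∮_C F · dr = ∬_S (∇ × F) · n̂ dS = ∬_D (curl F)_z dA,

where D is the disk x^2 + y^2 ≤ 4.

Compute the curl of F = (-8y^3, 8x^3, 0):
    (∇ × F)_x = ∂F_z/∂y - ∂F_y/∂z = 0,
    (∇ × F)_y = ∂F_x/∂z - ∂F_z/∂x = 0,
    (∇ × F)_z = ∂F_y/∂x - ∂F_x/∂y = 24x^2 + 24y^2.

On z = 3, (curl F)_z = 24x^2 + 24y^2.

Convert to polar (x = r cos θ, y = r sin θ, dA = r dr dθ); the integrand becomes 24r^2, so

    ∬_D (curl F)_z dA = ∫_0^{2π} ∫_0^{2} (24r^2) · r dr dθ.

Inner (r from 0 to 2): 96.
Outer (θ from 0 to 2π): 192π.

Therefore ∮_C F · dr = 192π.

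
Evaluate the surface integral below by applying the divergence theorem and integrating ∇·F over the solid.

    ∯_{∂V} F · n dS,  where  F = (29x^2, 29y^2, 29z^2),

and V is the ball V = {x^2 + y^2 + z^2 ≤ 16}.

By the divergence theorem,

    ∯_{∂V} F · n dS = ∭_V (∇ · F) dV.

Compute the divergence:
    ∇ · F = ∂F_x/∂x + ∂F_y/∂y + ∂F_z/∂z = 58x + 58y + 58z.

In spherical coordinates, x = ρ sin(φ) cos(θ), y = ρ sin(φ) sin(θ), z = ρ cos(φ), dV = ρ^2 sin(φ) dρ dφ dθ, with 0 ≤ ρ ≤ 4, 0 ≤ φ ≤ π, 0 ≤ θ ≤ 2π.

The integrand, after substitution and multiplying by the volume element, becomes (58ρ (sqrt(2)sin(φ)sin(θ + π/4) + cos(φ))) · ρ^2 sin(φ), so

    ∭_V (∇·F) dV = ∫_0^{2π} ∫_0^{π} ∫_0^{4} (58ρ (sqrt(2)sin(φ)sin(θ + π/4) + cos(φ))) · ρ^2 sin(φ) dρ dφ dθ.

Inner (ρ from 0 to 4): 3712(sqrt(2)sin(φ)sin(θ + π/4) + cos(φ))sin(φ).
Middle (φ from 0 to π): 1856sqrt(2)π sin(θ + π/4).
Outer (θ from 0 to 2π): 0.

Therefore ∯_{∂V} F · n dS = 0.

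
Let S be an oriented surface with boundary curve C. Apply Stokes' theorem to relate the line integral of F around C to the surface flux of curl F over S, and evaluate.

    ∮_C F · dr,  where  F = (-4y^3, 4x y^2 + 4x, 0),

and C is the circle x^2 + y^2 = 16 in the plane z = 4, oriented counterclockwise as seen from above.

Let S be the flat disk x^2 + y^2 ≤ 16 in the plane z = 4, with upward unit normal n̂ = ẑ. By Stokes' theorem,

    ∮_C F · dr = ∬_S (∇ × F) · n̂ dS = ∬_D (curl F)_z dA,

where D is the disk x^2 + y^2 ≤ 16.

Compute the curl of F = (-4y^3, 4x y^2 + 4x, 0):
    (∇ × F)_x = ∂F_z/∂y - ∂F_y/∂z = 0,
    (∇ × F)_y = ∂F_x/∂z - ∂F_z/∂x = 0,
    (∇ × F)_z = ∂F_y/∂x - ∂F_x/∂y = 16y^2 + 4.

On z = 4, (curl F)_z = 16y^2 + 4.

Convert to polar (x = r cos θ, y = r sin θ, dA = r dr dθ); the integrand becomes 16r^2sin(θ)^2 + 4, so

    ∬_D (curl F)_z dA = ∫_0^{2π} ∫_0^{4} (16r^2sin(θ)^2 + 4) · r dr dθ.

Inner (r from 0 to 4): 1024sin(θ)^2 + 32.
Outer (θ from 0 to 2π): 1088π.

Therefore ∮_C F · dr = 1088π.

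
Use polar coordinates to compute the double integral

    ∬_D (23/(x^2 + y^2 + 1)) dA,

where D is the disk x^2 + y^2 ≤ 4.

The region D is 0 ≤ r ≤ 2, 0 ≤ θ ≤ 2π in polar coordinates, where x = r cos(θ), y = r sin(θ), and dA = r dr dθ.

Under the substitution, the integrand becomes 23/(r^2 + 1), so

    ∬_D (23/(x^2 + y^2 + 1)) dA = ∫_{0}^{2π} ∫_{0}^{2} (23/(r^2 + 1)) · r dr dθ.

Inner integral (in r): ∫_{0}^{2} (23/(r^2 + 1)) · r dr = 23log(5)/2.

Outer integral (in θ): ∫_{0}^{2π} (23log(5)/2) dθ = 23π log(5).

Therefore ∬_D (23/(x^2 + y^2 + 1)) dA = 23π log(5).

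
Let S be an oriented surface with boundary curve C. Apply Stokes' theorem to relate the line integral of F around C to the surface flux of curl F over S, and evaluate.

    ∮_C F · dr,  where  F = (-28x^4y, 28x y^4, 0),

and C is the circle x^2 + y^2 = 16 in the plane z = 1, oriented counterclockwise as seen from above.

Let S be the flat disk x^2 + y^2 ≤ 16 in the plane z = 1, with upward unit normal n̂ = ẑ. By Stokes' theorem,

    ∮_C F · dr = ∬_S (∇ × F) · n̂ dS = ∬_D (curl F)_z dA,

where D is the disk x^2 + y^2 ≤ 16.

Compute the curl of F = (-28x^4y, 28x y^4, 0):
    (∇ × F)_x = ∂F_z/∂y - ∂F_y/∂z = 0,
    (∇ × F)_y = ∂F_x/∂z - ∂F_z/∂x = 0,
    (∇ × F)_z = ∂F_y/∂x - ∂F_x/∂y = 28x^4 + 28y^4.

On z = 1, (curl F)_z = 28x^4 + 28y^4.

Convert to polar (x = r cos θ, y = r sin θ, dA = r dr dθ); the integrand becomes 28r^4(sin(θ)^4 + cos(θ)^4), so

    ∬_D (curl F)_z dA = ∫_0^{2π} ∫_0^{4} (28r^4(sin(θ)^4 + cos(θ)^4)) · r dr dθ.

Inner (r from 0 to 4): 57344sin(θ)^4/3 + 57344cos(θ)^4/3.
Outer (θ from 0 to 2π): 28672π.

Therefore ∮_C F · dr = 28672π.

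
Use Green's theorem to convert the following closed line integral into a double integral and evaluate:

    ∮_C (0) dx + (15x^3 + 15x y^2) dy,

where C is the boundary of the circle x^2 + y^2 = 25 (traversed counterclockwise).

Green's theorem converts the closed line integral into a double integral over the enclosed region D:

    ∮_C P dx + Q dy = ∬_D (∂Q/∂x - ∂P/∂y) dA.

Here P = 0, Q = 15x^3 + 15x y^2, so

    ∂Q/∂x = 45x^2 + 15y^2,    ∂P/∂y = 0,
    ∂Q/∂x - ∂P/∂y = 45x^2 + 15y^2.

D is the region x^2 + y^2 ≤ 25. Evaluating the double integral:

In polar coordinates (x = r cos θ, y = r sin θ, dA = r dr dθ) the integrand becomes 15r^2(cos(2θ) + 2), so

    ∬_D (45x^2 + 15y^2) dA = ∫_0^{2π} ∫_0^{5} (15r^2(cos(2θ) + 2)) · r dr dθ.

Inner (r from 0 to 5): 9375cos(2θ)/4 + 9375/2.
Outer (θ from 0 to 2π): 9375π.

Therefore ∮_C P dx + Q dy = 9375π.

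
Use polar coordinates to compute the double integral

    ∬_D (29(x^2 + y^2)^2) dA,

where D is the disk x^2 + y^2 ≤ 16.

The region D is 0 ≤ r ≤ 4, 0 ≤ θ ≤ 2π in polar coordinates, where x = r cos(θ), y = r sin(θ), and dA = r dr dθ.

Under the substitution, the integrand becomes 29r^4, so

    ∬_D (29(x^2 + y^2)^2) dA = ∫_{0}^{2π} ∫_{0}^{4} (29r^4) · r dr dθ.

Inner integral (in r): ∫_{0}^{4} (29r^4) · r dr = 59392/3.

Outer integral (in θ): ∫_{0}^{2π} (59392/3) dθ = 118784π/3.

Therefore ∬_D (29(x^2 + y^2)^2) dA = 118784π/3.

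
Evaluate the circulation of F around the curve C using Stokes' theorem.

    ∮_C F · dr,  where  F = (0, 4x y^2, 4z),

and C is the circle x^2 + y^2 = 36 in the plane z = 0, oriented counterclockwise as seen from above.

Let S be the flat disk x^2 + y^2 ≤ 36 in the plane z = 0, with upward unit normal n̂ = ẑ. By Stokes' theorem,

    ∮_C F · dr = ∬_S (∇ × F) · n̂ dS = ∬_D (curl F)_z dA,

where D is the disk x^2 + y^2 ≤ 36.

Compute the curl of F = (0, 4x y^2, 4z):
    (∇ × F)_x = ∂F_z/∂y - ∂F_y/∂z = 0,
    (∇ × F)_y = ∂F_x/∂z - ∂F_z/∂x = 0,
    (∇ × F)_z = ∂F_y/∂x - ∂F_x/∂y = 4y^2.

On z = 0, (curl F)_z = 4y^2.

Convert to polar (x = r cos θ, y = r sin θ, dA = r dr dθ); the integrand becomes 4r^2sin(θ)^2, so

    ∬_D (curl F)_z dA = ∫_0^{2π} ∫_0^{6} (4r^2sin(θ)^2) · r dr dθ.

Inner (r from 0 to 6): 1296sin(θ)^2.
Outer (θ from 0 to 2π): 1296π.

Therefore ∮_C F · dr = 1296π.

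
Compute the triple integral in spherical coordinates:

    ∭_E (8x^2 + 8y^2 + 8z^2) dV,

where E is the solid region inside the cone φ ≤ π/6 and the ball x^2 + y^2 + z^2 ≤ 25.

In spherical coordinates, x = ρ sin(φ) cos(θ), y = ρ sin(φ) sin(θ), z = ρ cos(φ), and dV = ρ^2 sin(φ) dρ dφ dθ.

The integrand becomes 8ρ^2, so

    ∭_E (8x^2 + 8y^2 + 8z^2) dV = ∫_{0}^{2π} ∫_{0}^{π/6} ∫_{0}^{5} (8ρ^2) · ρ^2 sin(φ) dρ dφ dθ.

Inner (ρ): 5000sin(φ).
Middle (φ): 5000 - 2500sqrt(3).
Outer (θ): 5000π (2 - sqrt(3)).

Therefore the triple integral equals 5000π (2 - sqrt(3)).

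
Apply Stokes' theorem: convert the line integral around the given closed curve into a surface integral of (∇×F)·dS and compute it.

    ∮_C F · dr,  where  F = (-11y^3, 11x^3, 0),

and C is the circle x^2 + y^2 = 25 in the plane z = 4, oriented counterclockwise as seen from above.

Let S be the flat disk x^2 + y^2 ≤ 25 in the plane z = 4, with upward unit normal n̂ = ẑ. By Stokes' theorem,

    ∮_C F · dr = ∬_S (∇ × F) · n̂ dS = ∬_D (curl F)_z dA,

where D is the disk x^2 + y^2 ≤ 25.

Compute the curl of F = (-11y^3, 11x^3, 0):
    (∇ × F)_x = ∂F_z/∂y - ∂F_y/∂z = 0,
    (∇ × F)_y = ∂F_x/∂z - ∂F_z/∂x = 0,
    (∇ × F)_z = ∂F_y/∂x - ∂F_x/∂y = 33x^2 + 33y^2.

On z = 4, (curl F)_z = 33x^2 + 33y^2.

Convert to polar (x = r cos θ, y = r sin θ, dA = r dr dθ); the integrand becomes 33r^2, so

    ∬_D (curl F)_z dA = ∫_0^{2π} ∫_0^{5} (33r^2) · r dr dθ.

Inner (r from 0 to 5): 20625/4.
Outer (θ from 0 to 2π): 20625π/2.

Therefore ∮_C F · dr = 20625π/2.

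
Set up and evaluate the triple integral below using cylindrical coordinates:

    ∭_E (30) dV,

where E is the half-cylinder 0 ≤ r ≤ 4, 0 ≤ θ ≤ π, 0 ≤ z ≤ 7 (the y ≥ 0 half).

In cylindrical coordinates, x = r cos(θ), y = r sin(θ), z = z, and dV = r dr dθ dz.

The integrand becomes 30, so

    ∭_E (30) dV = ∫_{0}^{π} ∫_{0}^{4} ∫_{0}^{7} (30) · r dz dr dθ.

Inner (z): 210r.
Middle (r from 0 to 4): 1680.
Outer (θ): 1680π.

Therefore the triple integral equals 1680π.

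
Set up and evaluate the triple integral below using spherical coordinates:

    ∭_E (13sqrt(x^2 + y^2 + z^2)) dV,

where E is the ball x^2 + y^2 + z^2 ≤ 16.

In spherical coordinates, x = ρ sin(φ) cos(θ), y = ρ sin(φ) sin(θ), z = ρ cos(φ), and dV = ρ^2 sin(φ) dρ dφ dθ.

The integrand becomes 13ρ, so

    ∭_E (13sqrt(x^2 + y^2 + z^2)) dV = ∫_{0}^{2π} ∫_{0}^{π} ∫_{0}^{4} (13ρ) · ρ^2 sin(φ) dρ dφ dθ.

Inner (ρ): 832sin(φ).
Middle (φ): 1664.
Outer (θ): 3328π.

Therefore the triple integral equals 3328π.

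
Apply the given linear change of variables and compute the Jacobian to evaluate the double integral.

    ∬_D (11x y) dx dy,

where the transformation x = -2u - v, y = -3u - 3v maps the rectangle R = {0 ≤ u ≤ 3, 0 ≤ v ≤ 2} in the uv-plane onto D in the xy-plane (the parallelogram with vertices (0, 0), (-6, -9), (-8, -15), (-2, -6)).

Compute the Jacobian determinant of (x, y) with respect to (u, v):

    ∂(x,y)/∂(u,v) = | -2  -1 | = (-2)(-3) - (-1)(-3) = 3.
                   | -3  -3 |

Its absolute value is |J| = 3 (the area scaling factor).

Substituting x = -2u - v, y = -3u - 3v into the integrand,

    11x y → 66u^2 + 99u v + 33v^2,

so the integral becomes

    ∬_R (66u^2 + 99u v + 33v^2) · |J| du dv = ∫_0^3 ∫_0^2 (198u^2 + 297u v + 99v^2) dv du.

Inner (v): 396u^2 + 594u + 264.
Outer (u): 7029.

Therefore ∬_D (11x y) dx dy = 7029.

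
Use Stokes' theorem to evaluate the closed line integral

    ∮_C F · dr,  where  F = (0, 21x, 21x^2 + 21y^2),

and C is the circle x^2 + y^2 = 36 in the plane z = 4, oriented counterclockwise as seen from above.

Let S be the flat disk x^2 + y^2 ≤ 36 in the plane z = 4, with upward unit normal n̂ = ẑ. By Stokes' theorem,

    ∮_C F · dr = ∬_S (∇ × F) · n̂ dS = ∬_D (curl F)_z dA,

where D is the disk x^2 + y^2 ≤ 36.

Compute the curl of F = (0, 21x, 21x^2 + 21y^2):
    (∇ × F)_x = ∂F_z/∂y - ∂F_y/∂z = 42y,
    (∇ × F)_y = ∂F_x/∂z - ∂F_z/∂x = -42x,
    (∇ × F)_z = ∂F_y/∂x - ∂F_x/∂y = 21.

On z = 4, (curl F)_z = 21.

Convert to polar (x = r cos θ, y = r sin θ, dA = r dr dθ); the integrand becomes 21, so

    ∬_D (curl F)_z dA = ∫_0^{2π} ∫_0^{6} (21) · r dr dθ.

Inner (r from 0 to 6): 378.
Outer (θ from 0 to 2π): 756π.

Therefore ∮_C F · dr = 756π.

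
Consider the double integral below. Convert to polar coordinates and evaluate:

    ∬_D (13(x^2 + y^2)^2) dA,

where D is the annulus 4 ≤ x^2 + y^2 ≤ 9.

The region D is 2 ≤ r ≤ 3, 0 ≤ θ ≤ 2π in polar coordinates, where x = r cos(θ), y = r sin(θ), and dA = r dr dθ.

Under the substitution, the integrand becomes 13r^4, so

    ∬_D (13(x^2 + y^2)^2) dA = ∫_{0}^{2π} ∫_{2}^{3} (13r^4) · r dr dθ.

Inner integral (in r): ∫_{2}^{3} (13r^4) · r dr = 8645/6.

Outer integral (in θ): ∫_{0}^{2π} (8645/6) dθ = 8645π/3.

Therefore ∬_D (13(x^2 + y^2)^2) dA = 8645π/3.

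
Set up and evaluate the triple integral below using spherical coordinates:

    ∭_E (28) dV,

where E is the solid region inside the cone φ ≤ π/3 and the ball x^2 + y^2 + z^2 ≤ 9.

In spherical coordinates, x = ρ sin(φ) cos(θ), y = ρ sin(φ) sin(θ), z = ρ cos(φ), and dV = ρ^2 sin(φ) dρ dφ dθ.

The integrand becomes 28, so

    ∭_E (28) dV = ∫_{0}^{2π} ∫_{0}^{π/3} ∫_{0}^{3} (28) · ρ^2 sin(φ) dρ dφ dθ.

Inner (ρ): 252sin(φ).
Middle (φ): 126.
Outer (θ): 252π.

Therefore the triple integral equals 252π.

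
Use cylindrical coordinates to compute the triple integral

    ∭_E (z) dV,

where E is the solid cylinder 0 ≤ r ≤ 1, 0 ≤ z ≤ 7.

In cylindrical coordinates, x = r cos(θ), y = r sin(θ), z = z, and dV = r dr dθ dz.

The integrand becomes z, so

    ∭_E (z) dV = ∫_{0}^{2π} ∫_{0}^{1} ∫_{0}^{7} (z) · r dz dr dθ.

Inner (z): 49r/2.
Middle (r from 0 to 1): 49/4.
Outer (θ): 49π/2.

Therefore the triple integral equals 49π/2.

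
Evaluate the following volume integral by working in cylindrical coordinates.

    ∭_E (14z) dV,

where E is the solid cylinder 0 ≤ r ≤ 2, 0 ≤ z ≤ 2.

In cylindrical coordinates, x = r cos(θ), y = r sin(θ), z = z, and dV = r dr dθ dz.

The integrand becomes 14z, so

    ∭_E (14z) dV = ∫_{0}^{2π} ∫_{0}^{2} ∫_{0}^{2} (14z) · r dz dr dθ.

Inner (z): 28r.
Middle (r from 0 to 2): 56.
Outer (θ): 112π.

Therefore the triple integral equals 112π.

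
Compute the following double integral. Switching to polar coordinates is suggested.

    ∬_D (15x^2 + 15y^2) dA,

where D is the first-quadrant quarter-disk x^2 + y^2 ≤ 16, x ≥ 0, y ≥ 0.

The region D is 0 ≤ r ≤ 4, 0 ≤ θ ≤ π/2 in polar coordinates, where x = r cos(θ), y = r sin(θ), and dA = r dr dθ.

Under the substitution, the integrand becomes 15r^2, so

    ∬_D (15x^2 + 15y^2) dA = ∫_{0}^{π/2} ∫_{0}^{4} (15r^2) · r dr dθ.

Inner integral (in r): ∫_{0}^{4} (15r^2) · r dr = 960.

Outer integral (in θ): ∫_{0}^{π/2} (960) dθ = 480π.

Therefore ∬_D (15x^2 + 15y^2) dA = 480π.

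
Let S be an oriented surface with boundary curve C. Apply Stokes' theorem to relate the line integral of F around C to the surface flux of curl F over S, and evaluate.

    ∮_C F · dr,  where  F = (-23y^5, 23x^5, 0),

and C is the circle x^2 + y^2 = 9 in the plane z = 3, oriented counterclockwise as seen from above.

Let S be the flat disk x^2 + y^2 ≤ 9 in the plane z = 3, with upward unit normal n̂ = ẑ. By Stokes' theorem,

    ∮_C F · dr = ∬_S (∇ × F) · n̂ dS = ∬_D (curl F)_z dA,

where D is the disk x^2 + y^2 ≤ 9.

Compute the curl of F = (-23y^5, 23x^5, 0):
    (∇ × F)_x = ∂F_z/∂y - ∂F_y/∂z = 0,
    (∇ × F)_y = ∂F_x/∂z - ∂F_z/∂x = 0,
    (∇ × F)_z = ∂F_y/∂x - ∂F_x/∂y = 115x^4 + 115y^4.

On z = 3, (curl F)_z = 115x^4 + 115y^4.

Convert to polar (x = r cos θ, y = r sin θ, dA = r dr dθ); the integrand becomes 115r^4(sin(θ)^4 + cos(θ)^4), so

    ∬_D (curl F)_z dA = ∫_0^{2π} ∫_0^{3} (115r^4(sin(θ)^4 + cos(θ)^4)) · r dr dθ.

Inner (r from 0 to 3): 27945sin(θ)^4/2 + 27945cos(θ)^4/2.
Outer (θ from 0 to 2π): 83835π/4.

Therefore ∮_C F · dr = 83835π/4.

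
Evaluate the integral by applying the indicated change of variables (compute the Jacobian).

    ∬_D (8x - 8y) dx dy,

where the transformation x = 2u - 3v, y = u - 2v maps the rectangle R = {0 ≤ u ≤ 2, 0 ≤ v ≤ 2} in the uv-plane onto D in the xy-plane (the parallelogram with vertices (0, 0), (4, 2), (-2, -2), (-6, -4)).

Compute the Jacobian determinant of (x, y) with respect to (u, v):

    ∂(x,y)/∂(u,v) = | 2  -3 | = (2)(-2) - (-3)(1) = -1.
                   | 1  -2 |

Its absolute value is |J| = 1 (the area scaling factor).

Substituting x = 2u - 3v, y = u - 2v into the integrand,

    8x - 8y → 8u - 8v,

so the integral becomes

    ∬_R (8u - 8v) · |J| du dv = ∫_0^2 ∫_0^2 (8u - 8v) dv du.

Inner (v): 16u - 16.
Outer (u): 0.

Therefore ∬_D (8x - 8y) dx dy = 0.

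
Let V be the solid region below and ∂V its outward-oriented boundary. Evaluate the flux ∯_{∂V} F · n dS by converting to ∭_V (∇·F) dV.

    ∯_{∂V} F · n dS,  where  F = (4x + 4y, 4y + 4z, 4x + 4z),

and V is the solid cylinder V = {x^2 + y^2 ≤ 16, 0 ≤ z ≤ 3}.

By the divergence theorem,

    ∯_{∂V} F · n dS = ∭_V (∇ · F) dV.

Compute the divergence:
    ∇ · F = ∂F_x/∂x + ∂F_y/∂y + ∂F_z/∂z = 4 + 4 + 4 = 12.

In cylindrical coordinates, x = r cos(θ), y = r sin(θ), z = z, dV = r dr dθ dz, with 0 ≤ r ≤ 4, 0 ≤ θ ≤ 2π, 0 ≤ z ≤ 3.

The integrand, after substitution and multiplying by the volume element, becomes (12) · r, so

    ∭_V (∇·F) dV = ∫_0^{2π} ∫_0^{4} ∫_0^{3} (12) · r dz dr dθ.

Inner (z from 0 to 3): 36r.
Middle (r from 0 to 4): 288.
Outer (θ from 0 to 2π): 576π.

Therefore ∯_{∂V} F · n dS = 576π.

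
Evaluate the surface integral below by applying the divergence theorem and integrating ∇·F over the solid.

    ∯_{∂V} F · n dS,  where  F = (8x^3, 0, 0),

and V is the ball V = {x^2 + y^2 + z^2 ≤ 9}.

By the divergence theorem,

    ∯_{∂V} F · n dS = ∭_V (∇ · F) dV.

Compute the divergence:
    ∇ · F = ∂F_x/∂x + ∂F_y/∂y + ∂F_z/∂z = 24x^2 + 0 + 0 = 24x^2.

In spherical coordinates, x = ρ sin(φ) cos(θ), y = ρ sin(φ) sin(θ), z = ρ cos(φ), dV = ρ^2 sin(φ) dρ dφ dθ, with 0 ≤ ρ ≤ 3, 0 ≤ φ ≤ π, 0 ≤ θ ≤ 2π.

The integrand, after substitution and multiplying by the volume element, becomes (24ρ^2sin(φ)^2cos(θ)^2) · ρ^2 sin(φ), so

    ∭_V (∇·F) dV = ∫_0^{2π} ∫_0^{π} ∫_0^{3} (24ρ^2sin(φ)^2cos(θ)^2) · ρ^2 sin(φ) dρ dφ dθ.

Inner (ρ from 0 to 3): 5832sin(φ)^3cos(θ)^2/5.
Middle (φ from 0 to π): 7776cos(θ)^2/5.
Outer (θ from 0 to 2π): 7776π/5.

Therefore ∯_{∂V} F · n dS = 7776π/5.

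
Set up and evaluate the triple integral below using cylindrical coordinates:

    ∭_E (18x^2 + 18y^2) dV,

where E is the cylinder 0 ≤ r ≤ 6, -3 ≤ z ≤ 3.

In cylindrical coordinates, x = r cos(θ), y = r sin(θ), z = z, and dV = r dr dθ dz.

The integrand becomes 18r^2, so

    ∭_E (18x^2 + 18y^2) dV = ∫_{0}^{2π} ∫_{0}^{6} ∫_{-3}^{3} (18r^2) · r dz dr dθ.

Inner (z): 108r^3.
Middle (r from 0 to 6): 34992.
Outer (θ): 69984π.

Therefore the triple integral equals 69984π.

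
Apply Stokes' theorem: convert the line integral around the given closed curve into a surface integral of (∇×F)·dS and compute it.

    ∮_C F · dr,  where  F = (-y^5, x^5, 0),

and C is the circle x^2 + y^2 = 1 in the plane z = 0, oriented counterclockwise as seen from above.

Let S be the flat disk x^2 + y^2 ≤ 1 in the plane z = 0, with upward unit normal n̂ = ẑ. By Stokes' theorem,

    ∮_C F · dr = ∬_S (∇ × F) · n̂ dS = ∬_D (curl F)_z dA,

where D is the disk x^2 + y^2 ≤ 1.

Compute the curl of F = (-y^5, x^5, 0):
    (∇ × F)_x = ∂F_z/∂y - ∂F_y/∂z = 0,
    (∇ × F)_y = ∂F_x/∂z - ∂F_z/∂x = 0,
    (∇ × F)_z = ∂F_y/∂x - ∂F_x/∂y = 5x^4 + 5y^4.

On z = 0, (curl F)_z = 5x^4 + 5y^4.

Convert to polar (x = r cos θ, y = r sin θ, dA = r dr dθ); the integrand becomes 5r^4(sin(θ)^4 + cos(θ)^4), so

    ∬_D (curl F)_z dA = ∫_0^{2π} ∫_0^{1} (5r^4(sin(θ)^4 + cos(θ)^4)) · r dr dθ.

Inner (r from 0 to 1): 5sin(θ)^4/6 + 5cos(θ)^4/6.
Outer (θ from 0 to 2π): 5π/4.

Therefore ∮_C F · dr = 5π/4.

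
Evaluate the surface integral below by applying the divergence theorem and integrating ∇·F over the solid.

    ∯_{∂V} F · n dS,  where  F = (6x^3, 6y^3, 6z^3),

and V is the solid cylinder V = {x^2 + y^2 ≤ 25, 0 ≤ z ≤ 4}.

By the divergence theorem,

    ∯_{∂V} F · n dS = ∭_V (∇ · F) dV.

Compute the divergence:
    ∇ · F = ∂F_x/∂x + ∂F_y/∂y + ∂F_z/∂z = 18x^2 + 18y^2 + 18z^2.

In cylindrical coordinates, x = r cos(θ), y = r sin(θ), z = z, dV = r dr dθ dz, with 0 ≤ r ≤ 5, 0 ≤ θ ≤ 2π, 0 ≤ z ≤ 4.

The integrand, after substitution and multiplying by the volume element, becomes (18r^2 + 18z^2) · r, so

    ∭_V (∇·F) dV = ∫_0^{2π} ∫_0^{5} ∫_0^{4} (18r^2 + 18z^2) · r dz dr dθ.

Inner (z from 0 to 4): 72r^3 + 384r.
Middle (r from 0 to 5): 16050.
Outer (θ from 0 to 2π): 32100π.

Therefore ∯_{∂V} F · n dS = 32100π.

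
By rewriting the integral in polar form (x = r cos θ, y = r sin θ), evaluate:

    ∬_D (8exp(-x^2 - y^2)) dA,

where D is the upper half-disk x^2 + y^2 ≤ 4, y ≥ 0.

The region D is 0 ≤ r ≤ 2, 0 ≤ θ ≤ π in polar coordinates, where x = r cos(θ), y = r sin(θ), and dA = r dr dθ.

Under the substitution, the integrand becomes 8exp(-r^2), so

    ∬_D (8exp(-x^2 - y^2)) dA = ∫_{0}^{π} ∫_{0}^{2} (8exp(-r^2)) · r dr dθ.

Inner integral (in r): ∫_{0}^{2} (8exp(-r^2)) · r dr = 4 - 4exp(-4).

Outer integral (in θ): ∫_{0}^{π} (4 - 4exp(-4)) dθ = -4π exp(-4) + 4π.

Therefore ∬_D (8exp(-x^2 - y^2)) dA = -4π exp(-4) + 4π.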